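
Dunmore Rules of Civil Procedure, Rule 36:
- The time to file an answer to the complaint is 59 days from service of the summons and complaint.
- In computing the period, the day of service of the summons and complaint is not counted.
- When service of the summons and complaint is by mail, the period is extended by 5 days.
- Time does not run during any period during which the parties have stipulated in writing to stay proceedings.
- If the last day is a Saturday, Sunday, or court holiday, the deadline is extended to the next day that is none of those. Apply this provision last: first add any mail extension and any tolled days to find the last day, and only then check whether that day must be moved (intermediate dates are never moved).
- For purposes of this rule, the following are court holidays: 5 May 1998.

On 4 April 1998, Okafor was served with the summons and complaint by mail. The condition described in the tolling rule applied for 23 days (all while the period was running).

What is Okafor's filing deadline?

59 days after 4 April 1998 is June 2, 1998.
Service was by mail, adding 5 days: June 2, 1998 + 5 days = June 7, 1998.
Tolling adds 23 days: June 7, 1998 + 23 days = June 30, 1998.
June 30, 1998 is a Tuesday and not a court holiday, so no extension applies.

June 30, 1998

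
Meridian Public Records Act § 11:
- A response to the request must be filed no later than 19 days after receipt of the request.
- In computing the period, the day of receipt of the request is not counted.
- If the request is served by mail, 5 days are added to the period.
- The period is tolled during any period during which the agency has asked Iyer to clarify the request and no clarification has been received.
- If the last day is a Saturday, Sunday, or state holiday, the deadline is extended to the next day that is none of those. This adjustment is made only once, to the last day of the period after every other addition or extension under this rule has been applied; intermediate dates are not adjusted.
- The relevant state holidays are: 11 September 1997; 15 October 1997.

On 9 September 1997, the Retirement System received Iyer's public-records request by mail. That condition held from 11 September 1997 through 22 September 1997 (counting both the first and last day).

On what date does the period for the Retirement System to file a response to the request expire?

October 16, 1997

19 days after 9 September 1997 is September 28, 1997.
Service was by mail, adding 5 days: September 28, 1997 + 5 days = October 3, 1997.
From September 11, 1997 through September 22, 1997 inclusive is 12 days; tolling adds 12 days: October 3, 1997 + 12 days = October 15, 1997.
October 15, 1997 is a listed holiday. The next qualifying day is October 16, 1997.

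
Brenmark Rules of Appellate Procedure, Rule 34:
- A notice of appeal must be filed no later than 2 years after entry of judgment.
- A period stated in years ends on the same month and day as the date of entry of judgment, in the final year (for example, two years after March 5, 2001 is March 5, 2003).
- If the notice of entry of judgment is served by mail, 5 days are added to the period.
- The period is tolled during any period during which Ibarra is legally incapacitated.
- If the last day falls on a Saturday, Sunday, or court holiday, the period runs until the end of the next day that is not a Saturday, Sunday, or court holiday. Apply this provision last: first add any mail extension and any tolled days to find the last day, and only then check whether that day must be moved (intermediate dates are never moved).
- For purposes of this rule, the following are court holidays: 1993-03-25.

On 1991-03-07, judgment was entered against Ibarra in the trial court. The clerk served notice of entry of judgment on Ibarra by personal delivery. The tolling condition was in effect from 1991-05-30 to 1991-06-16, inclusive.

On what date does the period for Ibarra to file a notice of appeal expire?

2 years after 1991-03-07 is March 7, 1993.
Service was not by mail, so no mail extension applies.
From May 30, 1991 through June 16, 1991 inclusive is 18 days; tolling adds 18 days: March 7, 1993 + 18 days = March 25, 1993.
March 25, 1993 is a listed holiday. The next qualifying day is March 26, 1993.

March 26, 1993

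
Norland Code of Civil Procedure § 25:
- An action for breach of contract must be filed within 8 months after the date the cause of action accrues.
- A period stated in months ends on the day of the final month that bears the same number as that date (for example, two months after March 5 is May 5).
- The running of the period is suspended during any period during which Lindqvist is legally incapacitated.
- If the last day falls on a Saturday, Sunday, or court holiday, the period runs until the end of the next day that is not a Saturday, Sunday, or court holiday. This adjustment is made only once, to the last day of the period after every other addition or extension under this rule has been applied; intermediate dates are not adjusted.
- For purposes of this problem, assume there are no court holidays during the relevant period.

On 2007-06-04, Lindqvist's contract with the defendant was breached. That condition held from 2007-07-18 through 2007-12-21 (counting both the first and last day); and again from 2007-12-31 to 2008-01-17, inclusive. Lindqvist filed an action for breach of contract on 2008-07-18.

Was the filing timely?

Yes

8 months after 2007-06-04 is February 4, 2008.
From July 18, 2007 through December 21, 2007 inclusive is 157 days; tolling adds 157 days: February 4, 2008 + 157 days = July 10, 2008.
From December 31, 2007 through January 17, 2008 inclusive is 18 days; tolling adds 18 days: July 10, 2008 + 18 days = July 28, 2008.
July 28, 2008 is a Monday and not a court holiday, so no extension applies.
The deadline is July 28, 2008; the filing on July 18, 2008 is on or before that date.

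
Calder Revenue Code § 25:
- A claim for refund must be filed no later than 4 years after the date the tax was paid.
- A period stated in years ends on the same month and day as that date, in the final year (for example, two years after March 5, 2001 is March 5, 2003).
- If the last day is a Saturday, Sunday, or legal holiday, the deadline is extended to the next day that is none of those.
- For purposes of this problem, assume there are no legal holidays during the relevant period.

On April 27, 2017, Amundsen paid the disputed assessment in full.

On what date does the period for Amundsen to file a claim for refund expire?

4 years after April 27, 2017 is April 27, 2021.
April 27, 2021 is a Tuesday and not a legal holiday, so no extension applies.

April 27, 2021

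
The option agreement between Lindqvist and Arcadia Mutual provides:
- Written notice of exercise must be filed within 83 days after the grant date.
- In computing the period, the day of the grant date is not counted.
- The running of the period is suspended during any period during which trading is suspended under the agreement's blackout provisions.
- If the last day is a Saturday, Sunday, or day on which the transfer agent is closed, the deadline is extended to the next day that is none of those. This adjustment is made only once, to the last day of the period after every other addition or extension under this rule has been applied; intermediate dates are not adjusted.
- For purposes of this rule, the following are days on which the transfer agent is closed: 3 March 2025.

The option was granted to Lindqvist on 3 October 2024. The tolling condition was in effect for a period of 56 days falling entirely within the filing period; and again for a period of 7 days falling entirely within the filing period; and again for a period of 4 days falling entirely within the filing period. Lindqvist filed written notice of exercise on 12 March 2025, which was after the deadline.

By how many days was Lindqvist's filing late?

83 days after 3 October 2024 is December 25, 2024.
Tolling adds 56 days: December 25, 2024 + 56 days = February 19, 2025.
Tolling adds 7 days: February 19, 2025 + 7 days = February 26, 2025.
Tolling adds 4 days: February 26, 2025 + 4 days = March 2, 2025.
March 2, 2025 is Sunday; March 3, 2025 is a listed holiday. The next qualifying day is March 4, 2025.
The deadline is March 4, 2025; from March 4, 2025 to March 12, 2025 is 8 days.

8 days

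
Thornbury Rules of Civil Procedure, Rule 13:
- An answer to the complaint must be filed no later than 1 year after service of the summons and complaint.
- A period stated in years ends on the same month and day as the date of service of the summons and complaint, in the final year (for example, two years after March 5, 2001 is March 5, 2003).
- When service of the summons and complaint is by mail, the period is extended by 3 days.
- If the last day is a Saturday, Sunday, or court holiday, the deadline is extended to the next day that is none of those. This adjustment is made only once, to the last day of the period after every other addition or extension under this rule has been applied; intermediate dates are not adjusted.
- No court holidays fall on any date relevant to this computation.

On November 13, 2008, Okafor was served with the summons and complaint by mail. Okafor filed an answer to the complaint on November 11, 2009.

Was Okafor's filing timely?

Yes

1 year after November 13, 2008 is November 13, 2009.
Service was by mail, adding 3 days: November 13, 2009 + 3 days = November 16, 2009.
November 16, 2009 is a Monday and not a court holiday, so no extension applies.
The deadline is November 16, 2009; the filing on November 11, 2009 is on or before that date.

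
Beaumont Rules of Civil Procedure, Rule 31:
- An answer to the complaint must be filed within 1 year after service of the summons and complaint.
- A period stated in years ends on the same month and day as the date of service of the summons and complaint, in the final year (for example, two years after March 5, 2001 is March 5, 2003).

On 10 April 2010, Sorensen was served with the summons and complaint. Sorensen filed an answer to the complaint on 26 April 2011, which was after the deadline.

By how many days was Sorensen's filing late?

16 days

1 year after 10 April 2010 is April 10, 2011.
The deadline is April 10, 2011; from April 10, 2011 to April 26, 2011 is 16 days.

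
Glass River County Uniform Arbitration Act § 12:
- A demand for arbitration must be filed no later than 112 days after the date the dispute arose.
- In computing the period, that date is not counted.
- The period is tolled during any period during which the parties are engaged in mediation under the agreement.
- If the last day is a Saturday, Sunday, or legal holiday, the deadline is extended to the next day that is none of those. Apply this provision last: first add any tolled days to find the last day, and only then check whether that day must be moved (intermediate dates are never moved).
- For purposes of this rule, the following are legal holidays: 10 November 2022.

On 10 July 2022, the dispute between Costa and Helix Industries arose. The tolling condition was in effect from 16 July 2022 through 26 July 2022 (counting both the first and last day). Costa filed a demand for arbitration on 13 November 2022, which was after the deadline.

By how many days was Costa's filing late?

112 days after 10 July 2022 is October 30, 2022.
From July 16, 2022 through July 26, 2022 inclusive is 11 days; tolling adds 11 days: October 30, 2022 + 11 days = November 10, 2022.
November 10, 2022 is a listed holiday. The next qualifying day is November 11, 2022.
The deadline is November 11, 2022; from November 11, 2022 to November 13, 2022 is 2 days.

2 days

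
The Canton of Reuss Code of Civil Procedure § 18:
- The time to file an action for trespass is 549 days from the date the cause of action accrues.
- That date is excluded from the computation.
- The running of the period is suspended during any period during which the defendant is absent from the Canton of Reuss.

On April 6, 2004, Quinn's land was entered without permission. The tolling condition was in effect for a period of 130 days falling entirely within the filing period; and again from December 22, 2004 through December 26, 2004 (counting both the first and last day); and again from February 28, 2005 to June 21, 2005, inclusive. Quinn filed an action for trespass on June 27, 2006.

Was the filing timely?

No

549 days after April 6, 2004 is October 7, 2005.
Tolling adds 130 days: October 7, 2005 + 130 days = February 14, 2006.
From December 22, 2004 through December 26, 2004 inclusive is 5 days; tolling adds 5 days: February 14, 2006 + 5 days = February 19, 2006.
From February 28, 2005 through June 21, 2005 inclusive is 114 days; tolling adds 114 days: February 19, 2006 + 114 days = June 13, 2006.
The deadline is June 13, 2006; the filing on June 27, 2006 is after that date.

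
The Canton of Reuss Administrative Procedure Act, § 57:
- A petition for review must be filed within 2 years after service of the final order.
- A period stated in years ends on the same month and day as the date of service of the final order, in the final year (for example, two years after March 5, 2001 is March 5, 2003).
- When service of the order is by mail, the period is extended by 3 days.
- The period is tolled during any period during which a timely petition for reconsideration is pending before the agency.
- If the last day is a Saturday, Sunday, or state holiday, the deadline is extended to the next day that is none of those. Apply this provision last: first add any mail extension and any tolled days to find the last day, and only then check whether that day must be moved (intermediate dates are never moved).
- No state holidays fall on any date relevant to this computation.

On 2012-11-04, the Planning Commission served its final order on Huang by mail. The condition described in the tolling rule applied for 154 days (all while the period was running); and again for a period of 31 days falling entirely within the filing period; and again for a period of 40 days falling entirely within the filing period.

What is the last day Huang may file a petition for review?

2 years after 2012-11-04 is November 4, 2014.
Service was by mail, adding 3 days: November 4, 2014 + 3 days = November 7, 2014.
Tolling adds 154 days: November 7, 2014 + 154 days = April 10, 2015.
Tolling adds 31 days: April 10, 2015 + 31 days = May 11, 2015.
Tolling adds 40 days: May 11, 2015 + 40 days = June 20, 2015.
June 20, 2015 is Saturday; June 21, 2015 is Sunday. The next qualifying day is June 22, 2015.

June 22, 2015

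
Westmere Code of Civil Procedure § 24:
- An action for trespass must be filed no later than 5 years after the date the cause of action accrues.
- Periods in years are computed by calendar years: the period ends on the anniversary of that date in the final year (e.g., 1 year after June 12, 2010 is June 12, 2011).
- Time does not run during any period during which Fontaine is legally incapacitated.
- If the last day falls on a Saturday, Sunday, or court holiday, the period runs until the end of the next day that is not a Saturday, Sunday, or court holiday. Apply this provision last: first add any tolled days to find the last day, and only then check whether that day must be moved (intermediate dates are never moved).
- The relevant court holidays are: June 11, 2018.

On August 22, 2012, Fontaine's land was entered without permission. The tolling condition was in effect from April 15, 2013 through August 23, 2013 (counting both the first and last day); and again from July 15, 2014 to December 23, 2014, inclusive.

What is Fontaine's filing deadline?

5 years after August 22, 2012 is August 22, 2017.
From April 15, 2013 through August 23, 2013 inclusive is 131 days; tolling adds 131 days: August 22, 2017 + 131 days = December 31, 2017.
From July 15, 2014 through December 23, 2014 inclusive is 162 days; tolling adds 162 days: December 31, 2017 + 162 days = June 11, 2018.
June 11, 2018 is a listed holiday. The next qualifying day is June 12, 2018.

June 12, 2018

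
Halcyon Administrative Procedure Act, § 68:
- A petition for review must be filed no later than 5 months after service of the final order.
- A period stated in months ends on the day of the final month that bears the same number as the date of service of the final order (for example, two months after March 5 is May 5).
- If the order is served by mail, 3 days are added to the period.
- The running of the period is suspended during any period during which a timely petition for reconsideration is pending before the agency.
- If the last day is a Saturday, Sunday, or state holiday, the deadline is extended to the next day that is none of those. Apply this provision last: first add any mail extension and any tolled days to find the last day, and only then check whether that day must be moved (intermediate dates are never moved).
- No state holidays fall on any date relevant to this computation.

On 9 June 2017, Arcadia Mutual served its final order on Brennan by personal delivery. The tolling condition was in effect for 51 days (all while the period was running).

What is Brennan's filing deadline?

5 months after 9 June 2017 is November 9, 2017.
Service was not by mail, so no mail extension applies.
Tolling adds 51 days: November 9, 2017 + 51 days = December 30, 2017.
December 30, 2017 is Saturday; December 31, 2017 is Sunday. The next qualifying day is January 1, 2018.

January 1, 2018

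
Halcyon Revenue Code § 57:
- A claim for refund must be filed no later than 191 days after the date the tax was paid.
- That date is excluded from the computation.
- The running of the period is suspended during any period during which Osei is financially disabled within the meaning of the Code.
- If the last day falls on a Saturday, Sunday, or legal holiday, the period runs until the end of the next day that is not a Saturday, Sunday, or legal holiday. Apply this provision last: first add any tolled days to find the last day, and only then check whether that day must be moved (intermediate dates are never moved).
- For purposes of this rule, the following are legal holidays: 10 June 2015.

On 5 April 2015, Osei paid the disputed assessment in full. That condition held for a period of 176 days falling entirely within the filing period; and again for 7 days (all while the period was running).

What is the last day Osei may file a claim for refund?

191 days after 5 April 2015 is October 13, 2015.
Tolling adds 176 days: October 13, 2015 + 176 days = April 6, 2016.
Tolling adds 7 days: April 6, 2016 + 7 days = April 13, 2016.
April 13, 2016 is a Wednesday and not a legal holiday, so no extension applies.

April 13, 2016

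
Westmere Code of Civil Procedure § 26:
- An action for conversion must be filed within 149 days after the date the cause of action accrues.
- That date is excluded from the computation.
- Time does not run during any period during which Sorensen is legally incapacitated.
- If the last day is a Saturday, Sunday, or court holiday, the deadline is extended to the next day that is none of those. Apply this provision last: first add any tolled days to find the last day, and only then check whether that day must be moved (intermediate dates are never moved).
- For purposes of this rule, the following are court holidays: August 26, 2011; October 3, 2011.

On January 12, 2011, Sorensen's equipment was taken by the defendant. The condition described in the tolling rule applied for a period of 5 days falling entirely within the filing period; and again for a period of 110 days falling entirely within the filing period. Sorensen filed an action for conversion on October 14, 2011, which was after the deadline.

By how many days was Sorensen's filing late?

149 days after January 12, 2011 is June 10, 2011.
Tolling adds 5 days: June 10, 2011 + 5 days = June 15, 2011.
Tolling adds 110 days: June 15, 2011 + 110 days = October 3, 2011.
October 3, 2011 is a listed holiday. The next qualifying day is October 4, 2011.
The deadline is October 4, 2011; from October 4, 2011 to October 14, 2011 is 10 days.

10 days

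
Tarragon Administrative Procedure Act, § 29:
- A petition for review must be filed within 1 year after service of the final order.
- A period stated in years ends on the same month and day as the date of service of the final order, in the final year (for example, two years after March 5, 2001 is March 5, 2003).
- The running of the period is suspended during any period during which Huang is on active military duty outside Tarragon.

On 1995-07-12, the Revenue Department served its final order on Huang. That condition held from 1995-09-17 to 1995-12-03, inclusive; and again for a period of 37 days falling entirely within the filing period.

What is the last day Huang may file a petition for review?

1 year after 1995-07-12 is July 12, 1996.
From September 17, 1995 through December 3, 1995 inclusive is 78 days; tolling adds 78 days: July 12, 1996 + 78 days = September 28, 1996.
Tolling adds 37 days: September 28, 1996 + 37 days = November 4, 1996.

November 4, 1996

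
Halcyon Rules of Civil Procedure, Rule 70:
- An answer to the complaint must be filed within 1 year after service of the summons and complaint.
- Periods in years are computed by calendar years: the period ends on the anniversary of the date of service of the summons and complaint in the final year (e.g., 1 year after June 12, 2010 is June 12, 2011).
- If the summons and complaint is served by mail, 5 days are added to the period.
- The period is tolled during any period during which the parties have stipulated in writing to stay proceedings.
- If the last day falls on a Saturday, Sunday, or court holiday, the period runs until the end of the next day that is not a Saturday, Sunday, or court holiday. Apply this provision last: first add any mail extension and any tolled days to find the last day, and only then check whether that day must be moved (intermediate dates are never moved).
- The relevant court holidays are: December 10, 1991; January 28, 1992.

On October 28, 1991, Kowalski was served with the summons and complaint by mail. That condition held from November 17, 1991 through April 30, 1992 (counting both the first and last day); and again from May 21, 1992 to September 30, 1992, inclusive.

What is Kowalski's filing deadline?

August 30, 1993

1 year after October 28, 1991 is October 28, 1992.
Service was by mail, adding 5 days: October 28, 1992 + 5 days = November 2, 1992.
From November 17, 1991 through April 30, 1992 inclusive is 166 days; tolling adds 166 days: November 2, 1992 + 166 days = April 17, 1993.
From May 21, 1992 through September 30, 1992 inclusive is 133 days; tolling adds 133 days: April 17, 1993 + 133 days = August 28, 1993.
August 28, 1993 is Saturday; August 29, 1993 is Sunday. The next qualifying day is August 30, 1993.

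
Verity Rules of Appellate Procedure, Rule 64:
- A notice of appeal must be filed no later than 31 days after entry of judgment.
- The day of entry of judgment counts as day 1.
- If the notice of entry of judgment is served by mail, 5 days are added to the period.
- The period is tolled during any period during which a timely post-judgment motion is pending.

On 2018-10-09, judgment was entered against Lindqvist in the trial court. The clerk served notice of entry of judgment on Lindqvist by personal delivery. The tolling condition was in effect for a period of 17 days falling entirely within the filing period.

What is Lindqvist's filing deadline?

Counting 2018-10-09 as day 1, day 31 is November 8, 2018.
Service was not by mail, so no mail extension applies.
Tolling adds 17 days: November 8, 2018 + 17 days = November 25, 2018.

November 25, 2018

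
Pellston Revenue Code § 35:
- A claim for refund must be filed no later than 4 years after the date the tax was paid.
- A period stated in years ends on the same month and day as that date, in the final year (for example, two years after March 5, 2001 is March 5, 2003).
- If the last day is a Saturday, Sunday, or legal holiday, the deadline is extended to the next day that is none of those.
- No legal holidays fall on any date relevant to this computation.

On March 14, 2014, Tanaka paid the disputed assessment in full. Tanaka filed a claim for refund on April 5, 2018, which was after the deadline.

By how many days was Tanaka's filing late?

22 days

4 years after March 14, 2014 is March 14, 2018.
March 14, 2018 is a Wednesday and not a legal holiday, so no extension applies.
The deadline is March 14, 2018; from March 14, 2018 to April 5, 2018 is 22 days.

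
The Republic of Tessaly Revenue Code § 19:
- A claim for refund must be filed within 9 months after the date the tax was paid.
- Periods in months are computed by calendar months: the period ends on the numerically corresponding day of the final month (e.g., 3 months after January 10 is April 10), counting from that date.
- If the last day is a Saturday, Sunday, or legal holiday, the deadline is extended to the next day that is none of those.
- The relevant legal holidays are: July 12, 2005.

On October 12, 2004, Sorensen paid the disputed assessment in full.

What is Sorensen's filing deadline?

July 13, 2005

9 months after October 12, 2004 is July 12, 2005.
July 12, 2005 is a listed holiday. The next qualifying day is July 13, 2005.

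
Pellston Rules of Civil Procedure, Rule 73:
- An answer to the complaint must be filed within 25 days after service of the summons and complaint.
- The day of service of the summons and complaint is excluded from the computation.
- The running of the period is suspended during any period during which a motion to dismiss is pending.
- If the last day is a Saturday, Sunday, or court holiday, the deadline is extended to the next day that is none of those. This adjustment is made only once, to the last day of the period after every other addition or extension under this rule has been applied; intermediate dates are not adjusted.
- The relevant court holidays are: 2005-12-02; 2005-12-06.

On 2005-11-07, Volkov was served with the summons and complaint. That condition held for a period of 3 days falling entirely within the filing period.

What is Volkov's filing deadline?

December 5, 2005

25 days after 2005-11-07 is December 2, 2005.
Tolling adds 3 days: December 2, 2005 + 3 days = December 5, 2005.
December 5, 2005 is a Monday and not a court holiday, so no extension applies.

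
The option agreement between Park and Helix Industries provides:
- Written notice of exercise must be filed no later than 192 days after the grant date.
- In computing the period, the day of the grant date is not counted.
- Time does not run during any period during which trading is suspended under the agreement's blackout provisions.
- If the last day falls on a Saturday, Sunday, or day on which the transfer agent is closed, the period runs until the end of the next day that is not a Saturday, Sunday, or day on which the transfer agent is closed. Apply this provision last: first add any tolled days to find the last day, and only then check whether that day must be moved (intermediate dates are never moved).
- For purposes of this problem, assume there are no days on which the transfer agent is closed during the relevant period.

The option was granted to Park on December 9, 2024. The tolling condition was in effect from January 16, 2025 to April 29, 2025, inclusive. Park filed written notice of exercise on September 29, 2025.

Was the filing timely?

Yes

192 days after December 9, 2024 is June 19, 2025.
From January 16, 2025 through April 29, 2025 inclusive is 104 days; tolling adds 104 days: June 19, 2025 + 104 days = October 1, 2025.
October 1, 2025 is a Wednesday and not a day on which the transfer agent is closed, so no extension applies.
The deadline is October 1, 2025; the filing on September 29, 2025 is on or before that date.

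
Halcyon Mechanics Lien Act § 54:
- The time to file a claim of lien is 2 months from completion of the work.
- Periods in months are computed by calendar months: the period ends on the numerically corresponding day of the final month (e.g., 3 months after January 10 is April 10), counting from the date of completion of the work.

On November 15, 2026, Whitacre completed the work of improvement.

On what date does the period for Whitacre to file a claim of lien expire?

2 months after November 15, 2026 is January 15, 2027.

January 15, 2027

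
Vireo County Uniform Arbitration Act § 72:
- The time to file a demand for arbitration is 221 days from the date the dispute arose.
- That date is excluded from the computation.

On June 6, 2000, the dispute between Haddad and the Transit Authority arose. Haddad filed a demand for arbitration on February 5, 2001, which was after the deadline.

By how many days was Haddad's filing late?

221 days after June 6, 2000 is January 13, 2001.
The deadline is January 13, 2001; from January 13, 2001 to February 5, 2001 is 23 days.

23 days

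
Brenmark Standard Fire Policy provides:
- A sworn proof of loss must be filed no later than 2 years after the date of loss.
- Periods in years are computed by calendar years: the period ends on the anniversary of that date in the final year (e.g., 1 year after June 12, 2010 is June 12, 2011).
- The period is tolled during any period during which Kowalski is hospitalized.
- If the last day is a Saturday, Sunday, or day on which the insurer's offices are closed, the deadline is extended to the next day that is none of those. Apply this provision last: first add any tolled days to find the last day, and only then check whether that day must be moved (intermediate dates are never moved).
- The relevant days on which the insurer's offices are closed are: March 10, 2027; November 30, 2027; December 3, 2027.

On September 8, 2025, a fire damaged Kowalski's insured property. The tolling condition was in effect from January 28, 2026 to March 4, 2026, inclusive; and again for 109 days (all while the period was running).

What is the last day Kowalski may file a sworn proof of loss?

2 years after September 8, 2025 is September 8, 2027.
From January 28, 2026 through March 4, 2026 inclusive is 36 days; tolling adds 36 days: September 8, 2027 + 36 days = October 14, 2027.
Tolling adds 109 days: October 14, 2027 + 109 days = January 31, 2028.
January 31, 2028 is a Monday and not a day on which the insurer's offices are closed, so no extension applies.

January 31, 2028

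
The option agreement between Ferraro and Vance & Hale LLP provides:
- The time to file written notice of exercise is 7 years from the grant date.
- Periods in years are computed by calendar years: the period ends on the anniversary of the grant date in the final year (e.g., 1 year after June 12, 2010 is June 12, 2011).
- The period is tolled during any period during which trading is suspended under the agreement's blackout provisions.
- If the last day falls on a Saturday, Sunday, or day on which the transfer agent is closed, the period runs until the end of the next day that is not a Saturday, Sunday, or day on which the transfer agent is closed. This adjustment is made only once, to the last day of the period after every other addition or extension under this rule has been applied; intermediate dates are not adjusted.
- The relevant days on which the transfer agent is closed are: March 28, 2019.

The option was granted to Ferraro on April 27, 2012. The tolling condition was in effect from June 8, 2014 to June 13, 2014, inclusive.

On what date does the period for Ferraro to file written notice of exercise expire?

7 years after April 27, 2012 is April 27, 2019.
From June 8, 2014 through June 13, 2014 inclusive is 6 days; tolling adds 6 days: April 27, 2019 + 6 days = May 3, 2019.
May 3, 2019 is a Friday and not a day on which the transfer agent is closed, so no extension applies.

May 3, 2019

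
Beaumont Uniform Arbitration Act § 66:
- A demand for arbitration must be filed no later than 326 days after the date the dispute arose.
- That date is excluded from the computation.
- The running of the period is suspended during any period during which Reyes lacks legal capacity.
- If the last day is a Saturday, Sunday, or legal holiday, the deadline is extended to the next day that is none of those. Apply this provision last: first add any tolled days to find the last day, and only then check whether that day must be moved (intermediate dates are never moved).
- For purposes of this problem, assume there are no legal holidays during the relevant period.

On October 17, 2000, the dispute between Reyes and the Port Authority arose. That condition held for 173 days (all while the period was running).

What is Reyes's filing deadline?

326 days after October 17, 2000 is September 8, 2001.
Tolling adds 173 days: September 8, 2001 + 173 days = February 28, 2002.
February 28, 2002 is a Thursday and not a legal holiday, so no extension applies.

February 28, 2002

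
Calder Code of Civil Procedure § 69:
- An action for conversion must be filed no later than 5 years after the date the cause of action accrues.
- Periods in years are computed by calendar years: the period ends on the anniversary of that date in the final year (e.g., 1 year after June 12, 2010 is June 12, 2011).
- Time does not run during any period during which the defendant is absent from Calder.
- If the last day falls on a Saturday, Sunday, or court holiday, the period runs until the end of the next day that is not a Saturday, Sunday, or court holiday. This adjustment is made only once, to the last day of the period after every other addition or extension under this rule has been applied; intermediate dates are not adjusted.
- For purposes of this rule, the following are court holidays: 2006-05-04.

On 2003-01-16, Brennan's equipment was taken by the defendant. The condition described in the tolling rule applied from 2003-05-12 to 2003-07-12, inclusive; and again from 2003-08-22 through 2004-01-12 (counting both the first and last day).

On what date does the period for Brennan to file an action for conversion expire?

August 11, 2008

5 years after 2003-01-16 is January 16, 2008.
From May 12, 2003 through July 12, 2003 inclusive is 62 days; tolling adds 62 days: January 16, 2008 + 62 days = March 18, 2008.
From August 22, 2003 through January 12, 2004 inclusive is 144 days; tolling adds 144 days: March 18, 2008 + 144 days = August 9, 2008.
August 9, 2008 is Saturday; August 10, 2008 is Sunday. The next qualifying day is August 11, 2008.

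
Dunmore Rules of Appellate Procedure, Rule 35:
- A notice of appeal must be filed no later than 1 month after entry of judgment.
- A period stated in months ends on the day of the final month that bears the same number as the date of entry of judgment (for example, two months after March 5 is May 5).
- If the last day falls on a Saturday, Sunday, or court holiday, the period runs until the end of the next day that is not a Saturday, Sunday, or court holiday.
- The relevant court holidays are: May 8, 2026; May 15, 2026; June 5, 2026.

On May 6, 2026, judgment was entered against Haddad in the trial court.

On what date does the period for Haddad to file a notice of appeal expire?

June 8, 2026

1 month after May 6, 2026 is June 6, 2026.
June 6, 2026 is Saturday; June 7, 2026 is Sunday. The next qualifying day is June 8, 2026.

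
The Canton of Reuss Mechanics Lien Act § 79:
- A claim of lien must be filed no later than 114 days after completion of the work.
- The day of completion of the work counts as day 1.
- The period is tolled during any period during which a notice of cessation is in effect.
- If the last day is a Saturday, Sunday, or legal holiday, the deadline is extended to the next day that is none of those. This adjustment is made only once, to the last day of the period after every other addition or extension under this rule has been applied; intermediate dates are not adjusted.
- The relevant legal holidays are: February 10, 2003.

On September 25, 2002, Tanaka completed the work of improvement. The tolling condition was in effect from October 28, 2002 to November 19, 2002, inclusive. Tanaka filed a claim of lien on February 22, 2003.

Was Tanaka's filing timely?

No

Counting September 25, 2002 as day 1, day 114 is January 16, 2003.
From October 28, 2002 through November 19, 2002 inclusive is 23 days; tolling adds 23 days: January 16, 2003 + 23 days = February 8, 2003.
February 8, 2003 is Saturday; February 9, 2003 is Sunday; February 10, 2003 is a listed holiday. The next qualifying day is February 11, 2003.
The deadline is February 11, 2003; the filing on February 22, 2003 is after that date.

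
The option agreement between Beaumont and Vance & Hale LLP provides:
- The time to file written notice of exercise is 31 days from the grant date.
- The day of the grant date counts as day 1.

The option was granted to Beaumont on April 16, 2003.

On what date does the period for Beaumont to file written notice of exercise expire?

May 16, 2003

Counting April 16, 2003 as day 1, day 31 is May 16, 2003.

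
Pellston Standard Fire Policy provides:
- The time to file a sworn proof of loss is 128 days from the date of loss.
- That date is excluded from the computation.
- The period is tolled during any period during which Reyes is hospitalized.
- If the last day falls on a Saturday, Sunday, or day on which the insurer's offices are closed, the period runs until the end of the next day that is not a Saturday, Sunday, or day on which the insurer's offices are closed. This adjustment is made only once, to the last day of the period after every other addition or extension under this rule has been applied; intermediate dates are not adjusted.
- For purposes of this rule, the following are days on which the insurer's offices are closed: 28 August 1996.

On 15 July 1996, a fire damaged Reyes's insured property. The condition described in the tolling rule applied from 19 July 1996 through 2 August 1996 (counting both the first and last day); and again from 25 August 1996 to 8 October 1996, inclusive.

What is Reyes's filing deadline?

128 days after 15 July 1996 is November 20, 1996.
From July 19, 1996 through August 2, 1996 inclusive is 15 days; tolling adds 15 days: November 20, 1996 + 15 days = December 5, 1996.
From August 25, 1996 through October 8, 1996 inclusive is 45 days; tolling adds 45 days: December 5, 1996 + 45 days = January 19, 1997.
January 19, 1997 is Sunday. The next qualifying day is January 20, 1997.

January 20, 1997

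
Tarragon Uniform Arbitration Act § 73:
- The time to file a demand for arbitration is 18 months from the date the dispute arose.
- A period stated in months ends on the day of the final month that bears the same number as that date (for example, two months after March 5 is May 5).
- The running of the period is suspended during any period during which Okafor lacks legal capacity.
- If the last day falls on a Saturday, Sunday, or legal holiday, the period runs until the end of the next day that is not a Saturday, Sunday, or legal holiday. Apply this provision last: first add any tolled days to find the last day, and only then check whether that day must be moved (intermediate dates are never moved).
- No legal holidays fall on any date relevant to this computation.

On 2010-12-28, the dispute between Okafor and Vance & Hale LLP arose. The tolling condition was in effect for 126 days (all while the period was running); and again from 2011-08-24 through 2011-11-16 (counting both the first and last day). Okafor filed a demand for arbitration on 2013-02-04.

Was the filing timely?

No

18 months after 2010-12-28 is June 28, 2012.
Tolling adds 126 days: June 28, 2012 + 126 days = November 1, 2012.
From August 24, 2011 through November 16, 2011 inclusive is 85 days; tolling adds 85 days: November 1, 2012 + 85 days = January 25, 2013.
January 25, 2013 is a Friday and not a legal holiday, so no extension applies.
The deadline is January 25, 2013; the filing on February 4, 2013 is after that date.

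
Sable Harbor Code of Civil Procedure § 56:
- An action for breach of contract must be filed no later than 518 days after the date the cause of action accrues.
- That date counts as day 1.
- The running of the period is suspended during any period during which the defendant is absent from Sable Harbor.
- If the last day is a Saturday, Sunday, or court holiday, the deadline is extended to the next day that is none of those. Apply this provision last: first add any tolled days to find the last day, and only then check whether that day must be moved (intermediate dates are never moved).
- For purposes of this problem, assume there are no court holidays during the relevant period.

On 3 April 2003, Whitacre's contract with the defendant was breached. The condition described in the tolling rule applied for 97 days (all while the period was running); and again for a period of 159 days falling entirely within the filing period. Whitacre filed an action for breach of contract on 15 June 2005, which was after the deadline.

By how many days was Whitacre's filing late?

Counting 3 April 2003 as day 1, day 518 is September 1, 2004.
Tolling adds 97 days: September 1, 2004 + 97 days = December 7, 2004.
Tolling adds 159 days: December 7, 2004 + 159 days = May 15, 2005.
May 15, 2005 is Sunday. The next qualifying day is May 16, 2005.
The deadline is May 16, 2005; from May 16, 2005 to June 15, 2005 is 30 days.

30 days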